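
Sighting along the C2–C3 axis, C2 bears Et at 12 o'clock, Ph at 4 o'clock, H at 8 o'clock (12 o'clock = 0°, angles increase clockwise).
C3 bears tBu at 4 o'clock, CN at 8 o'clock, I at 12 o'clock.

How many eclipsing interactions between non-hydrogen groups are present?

Non-H eclipsing pairs: Et(0°)/I(0°); Ph(120°)/tBu(120°) — 2 interactions.

2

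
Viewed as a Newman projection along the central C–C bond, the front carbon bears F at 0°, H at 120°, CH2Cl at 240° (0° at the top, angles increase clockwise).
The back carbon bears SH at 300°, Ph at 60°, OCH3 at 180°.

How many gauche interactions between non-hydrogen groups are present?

4

Non-H gauche pairs: F(0°)/SH(300°); F(0°)/Ph(60°); CH2Cl(240°)/SH(300°); CH2Cl(240°)/OCH3(180°) — 4 interactions.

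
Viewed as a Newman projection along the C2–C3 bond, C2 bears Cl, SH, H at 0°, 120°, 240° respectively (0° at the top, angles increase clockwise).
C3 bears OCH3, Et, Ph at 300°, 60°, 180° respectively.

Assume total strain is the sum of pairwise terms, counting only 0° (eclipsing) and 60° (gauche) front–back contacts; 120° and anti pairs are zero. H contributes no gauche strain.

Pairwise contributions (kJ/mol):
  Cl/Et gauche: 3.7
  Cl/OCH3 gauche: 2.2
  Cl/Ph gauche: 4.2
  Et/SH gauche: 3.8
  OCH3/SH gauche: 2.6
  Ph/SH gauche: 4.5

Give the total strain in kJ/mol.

This conformer (staggered): Cl(0°)/OCH3(300°) gauche 2.2; Cl(0°)/Et(60°) gauche 3.7; SH(120°)/Et(60°) gauche 3.8; SH(120°)/Ph(180°) gauche 4.5 → 14.2 kJ/mol.

14.2 kJ/mol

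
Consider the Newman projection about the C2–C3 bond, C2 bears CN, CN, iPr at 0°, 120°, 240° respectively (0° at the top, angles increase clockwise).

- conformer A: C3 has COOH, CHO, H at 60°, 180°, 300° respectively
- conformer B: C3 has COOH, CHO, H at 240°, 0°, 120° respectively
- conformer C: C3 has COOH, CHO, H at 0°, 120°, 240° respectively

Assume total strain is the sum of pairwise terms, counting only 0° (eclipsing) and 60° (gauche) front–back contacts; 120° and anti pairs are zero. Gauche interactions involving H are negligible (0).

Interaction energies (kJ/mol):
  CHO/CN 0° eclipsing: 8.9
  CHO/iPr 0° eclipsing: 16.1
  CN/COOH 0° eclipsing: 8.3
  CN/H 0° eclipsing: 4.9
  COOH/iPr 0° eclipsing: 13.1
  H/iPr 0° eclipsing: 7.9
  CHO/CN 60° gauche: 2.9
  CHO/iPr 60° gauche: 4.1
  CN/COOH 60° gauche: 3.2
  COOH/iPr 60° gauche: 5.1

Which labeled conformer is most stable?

A

A (staggered): CN(0°)/COOH(60°) gauche 3.2; CN(120°)/COOH(60°) gauche 3.2; CN(120°)/CHO(180°) gauche 2.9; iPr(240°)/CHO(180°) gauche 4.1 → 13.4 kJ/mol.
B (eclipsed): CN(0°)/CHO(0°) eclipsed 8.9; CN(120°)/H(120°) eclipsed 4.9; iPr(240°)/COOH(240°) eclipsed 13.1 → 26.9 kJ/mol.
C (eclipsed): CN(0°)/COOH(0°) eclipsed 8.3; CN(120°)/CHO(120°) eclipsed 8.9; iPr(240°)/H(240°) eclipsed 7.9 → 25.1 kJ/mol.
A has the lowest total (13.4 kJ/mol).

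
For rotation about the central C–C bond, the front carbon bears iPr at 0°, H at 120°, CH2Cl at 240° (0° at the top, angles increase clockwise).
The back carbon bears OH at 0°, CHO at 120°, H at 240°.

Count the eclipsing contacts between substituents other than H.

Non-H eclipsing pairs: iPr(0°)/OH(0°) — 1 interaction.

1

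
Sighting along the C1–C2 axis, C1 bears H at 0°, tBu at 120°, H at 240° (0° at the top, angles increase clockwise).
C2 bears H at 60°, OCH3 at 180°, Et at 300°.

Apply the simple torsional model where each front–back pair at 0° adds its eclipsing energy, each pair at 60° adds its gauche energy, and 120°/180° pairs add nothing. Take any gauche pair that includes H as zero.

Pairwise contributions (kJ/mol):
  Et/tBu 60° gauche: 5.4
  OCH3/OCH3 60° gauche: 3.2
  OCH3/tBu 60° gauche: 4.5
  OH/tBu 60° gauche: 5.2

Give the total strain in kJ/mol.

4.5 kJ/mol

This conformer (staggered): tBu–OCH3 gauche; 4.5 = 4.5 kJ/mol.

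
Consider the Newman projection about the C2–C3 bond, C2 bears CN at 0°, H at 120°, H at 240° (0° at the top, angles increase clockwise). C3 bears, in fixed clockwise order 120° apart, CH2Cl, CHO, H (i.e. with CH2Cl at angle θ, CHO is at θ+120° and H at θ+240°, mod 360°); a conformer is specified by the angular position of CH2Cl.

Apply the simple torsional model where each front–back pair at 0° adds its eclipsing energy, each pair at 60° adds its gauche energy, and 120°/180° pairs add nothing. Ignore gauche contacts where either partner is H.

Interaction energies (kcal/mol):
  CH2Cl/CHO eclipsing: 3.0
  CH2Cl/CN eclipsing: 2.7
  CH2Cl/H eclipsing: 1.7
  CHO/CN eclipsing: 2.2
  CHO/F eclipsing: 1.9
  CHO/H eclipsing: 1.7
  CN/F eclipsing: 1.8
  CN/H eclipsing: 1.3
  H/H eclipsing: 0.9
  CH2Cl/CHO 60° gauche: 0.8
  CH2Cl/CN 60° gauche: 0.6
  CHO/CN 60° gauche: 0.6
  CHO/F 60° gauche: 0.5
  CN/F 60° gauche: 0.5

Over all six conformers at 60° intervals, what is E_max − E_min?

CH2Cl at 0° (eclipsed): CN–CH2Cl eclipsed, H–CHO eclipsed, H–H eclipsed; 2.7 + 1.7 + 0.9 = 5.3 kcal/mol.
CH2Cl at 60° (staggered): CN–CH2Cl gauche; 0.6 = 0.6 kcal/mol.
CH2Cl at 120° (eclipsed): CN–H eclipsed, H–CH2Cl eclipsed, H–CHO eclipsed; 1.3 + 1.7 + 1.7 = 4.7 kcal/mol.
CH2Cl at 180° (staggered): CN–CHO gauche; 0.6 = 0.6 kcal/mol.
CH2Cl at 240° (eclipsed): CN–CHO eclipsed, H–H eclipsed, H–CH2Cl eclipsed; 2.2 + 0.9 + 1.7 = 4.8 kcal/mol.
CH2Cl at 300° (staggered): CN–CH2Cl gauche, CN–CHO gauche; 0.6 + 0.6 = 1.2 kcal/mol.
Max at 0° (5.3 kcal/mol), min at 60° (0.6 kcal/mol); barrier = 4.7 kcal/mol.

4.7 kcal/mol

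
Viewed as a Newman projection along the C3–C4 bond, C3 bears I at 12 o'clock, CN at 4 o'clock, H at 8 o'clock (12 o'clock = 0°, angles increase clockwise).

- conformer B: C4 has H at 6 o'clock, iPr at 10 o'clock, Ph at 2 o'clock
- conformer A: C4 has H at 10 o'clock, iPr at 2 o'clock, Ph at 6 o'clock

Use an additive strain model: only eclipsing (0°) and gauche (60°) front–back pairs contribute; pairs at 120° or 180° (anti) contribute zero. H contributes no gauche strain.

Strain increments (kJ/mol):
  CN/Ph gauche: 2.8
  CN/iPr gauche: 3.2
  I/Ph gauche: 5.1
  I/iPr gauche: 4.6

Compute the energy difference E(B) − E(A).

B (staggered): I(0°)/iPr(300°) gauche 4.6; I(0°)/Ph(60°) gauche 5.1; CN(120°)/Ph(60°) gauche 2.8 → 12.5 kJ/mol.
A (staggered): I(0°)/iPr(60°) gauche 4.6; CN(120°)/iPr(60°) gauche 3.2; CN(120°)/Ph(180°) gauche 2.8 → 10.6 kJ/mol.
E(B) − E(A) = 12.5 − 10.6 = +1.9 kJ/mol.

+1.9 kJ/mol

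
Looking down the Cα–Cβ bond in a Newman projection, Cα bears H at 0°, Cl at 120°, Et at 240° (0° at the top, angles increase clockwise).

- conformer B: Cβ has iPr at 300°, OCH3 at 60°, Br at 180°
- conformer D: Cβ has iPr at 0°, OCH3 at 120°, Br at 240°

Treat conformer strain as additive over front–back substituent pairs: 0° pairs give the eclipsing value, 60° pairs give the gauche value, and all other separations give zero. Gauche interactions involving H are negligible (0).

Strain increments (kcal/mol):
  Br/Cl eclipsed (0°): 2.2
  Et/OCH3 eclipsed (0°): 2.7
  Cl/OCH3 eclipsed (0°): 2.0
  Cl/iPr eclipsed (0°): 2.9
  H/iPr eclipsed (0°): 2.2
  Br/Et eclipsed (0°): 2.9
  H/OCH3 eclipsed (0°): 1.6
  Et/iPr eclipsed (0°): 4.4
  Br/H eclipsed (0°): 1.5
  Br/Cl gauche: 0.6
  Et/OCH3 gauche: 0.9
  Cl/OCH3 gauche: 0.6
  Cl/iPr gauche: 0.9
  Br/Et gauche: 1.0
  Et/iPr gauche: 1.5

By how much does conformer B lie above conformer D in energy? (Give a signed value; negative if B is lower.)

B (staggered): Cl(120°)/OCH3(60°) gauche 0.6; Cl(120°)/Br(180°) gauche 0.6; Et(240°)/iPr(300°) gauche 1.5; Et(240°)/Br(180°) gauche 1.0 → 3.7 kcal/mol.
D (eclipsed): H(0°)/iPr(0°) eclipsed 2.2; Cl(120°)/OCH3(120°) eclipsed 2.0; Et(240°)/Br(240°) eclipsed 2.9 → 7.1 kcal/mol.
E(B) − E(D) = 3.7 − 7.1 = -3.4 kcal/mol.

-3.4 kcal/mol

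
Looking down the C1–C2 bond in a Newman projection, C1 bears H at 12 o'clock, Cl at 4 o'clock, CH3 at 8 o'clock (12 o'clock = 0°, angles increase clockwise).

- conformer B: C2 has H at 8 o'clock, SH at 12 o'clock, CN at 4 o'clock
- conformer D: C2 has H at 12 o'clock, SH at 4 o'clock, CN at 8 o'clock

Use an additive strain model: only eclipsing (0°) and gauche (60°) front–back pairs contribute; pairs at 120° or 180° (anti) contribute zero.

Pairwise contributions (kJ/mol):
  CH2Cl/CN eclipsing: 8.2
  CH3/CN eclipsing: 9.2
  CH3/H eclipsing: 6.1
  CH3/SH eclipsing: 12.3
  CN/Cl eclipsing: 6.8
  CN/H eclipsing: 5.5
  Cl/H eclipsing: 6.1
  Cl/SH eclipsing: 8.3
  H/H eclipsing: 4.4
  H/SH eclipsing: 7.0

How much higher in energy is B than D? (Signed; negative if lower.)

-2.0 kJ/mol

B is eclipsed. H at 0° is eclipsed with SH at 0° (7.0); Cl at 120° is eclipsed with CN at 120° (6.8); CH3 at 240° is eclipsed with H at 240° (6.1). Total 19.9 kJ/mol.
D is eclipsed. H at 0° is eclipsed with H at 0° (4.4); Cl at 120° is eclipsed with SH at 120° (8.3); CH3 at 240° is eclipsed with CN at 240° (9.2). Total 21.9 kJ/mol.
E(B) − E(D) = 19.9 − 21.9 = -2.0 kJ/mol.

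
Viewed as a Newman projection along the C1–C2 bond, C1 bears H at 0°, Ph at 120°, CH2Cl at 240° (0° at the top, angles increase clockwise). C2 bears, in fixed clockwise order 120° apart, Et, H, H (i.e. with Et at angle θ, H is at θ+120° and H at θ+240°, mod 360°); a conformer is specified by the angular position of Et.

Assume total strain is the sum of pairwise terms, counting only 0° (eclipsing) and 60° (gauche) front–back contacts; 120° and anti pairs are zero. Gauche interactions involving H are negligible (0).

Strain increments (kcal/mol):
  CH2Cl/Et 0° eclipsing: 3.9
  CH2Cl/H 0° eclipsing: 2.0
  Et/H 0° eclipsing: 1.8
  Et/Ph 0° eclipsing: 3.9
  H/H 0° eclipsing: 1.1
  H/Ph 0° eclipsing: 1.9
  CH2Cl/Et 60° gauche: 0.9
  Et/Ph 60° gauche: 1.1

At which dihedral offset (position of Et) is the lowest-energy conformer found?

Et at 0° is eclipsed. H at 0° is eclipsed with Et at 0° (1.8); Ph at 120° is eclipsed with H at 120° (1.9); CH2Cl at 240° is eclipsed with H at 240° (2.0). Total 5.7 kcal/mol.
Et at 60° is staggered. Ph at 120° is gauche with Et at 60° (1.1). Total 1.1 kcal/mol.
Et at 120° is eclipsed. H at 0° is eclipsed with H at 0° (1.1); Ph at 120° is eclipsed with Et at 120° (3.9); CH2Cl at 240° is eclipsed with H at 240° (2.0). Total 7.0 kcal/mol.
Et at 180° is staggered. Ph at 120° is gauche with Et at 180° (1.1); CH2Cl at 240° is gauche with Et at 180° (0.9). Total 2.0 kcal/mol.
Et at 240° is eclipsed. H at 0° is eclipsed with H at 0° (1.1); Ph at 120° is eclipsed with H at 120° (1.9); CH2Cl at 240° is eclipsed with Et at 240° (3.9). Total 6.9 kcal/mol.
Et at 300° is staggered. CH2Cl at 240° is gauche with Et at 300° (0.9). Total 0.9 kcal/mol.
The minimum (0.9 kcal/mol) occurs with Et at 300°.

300°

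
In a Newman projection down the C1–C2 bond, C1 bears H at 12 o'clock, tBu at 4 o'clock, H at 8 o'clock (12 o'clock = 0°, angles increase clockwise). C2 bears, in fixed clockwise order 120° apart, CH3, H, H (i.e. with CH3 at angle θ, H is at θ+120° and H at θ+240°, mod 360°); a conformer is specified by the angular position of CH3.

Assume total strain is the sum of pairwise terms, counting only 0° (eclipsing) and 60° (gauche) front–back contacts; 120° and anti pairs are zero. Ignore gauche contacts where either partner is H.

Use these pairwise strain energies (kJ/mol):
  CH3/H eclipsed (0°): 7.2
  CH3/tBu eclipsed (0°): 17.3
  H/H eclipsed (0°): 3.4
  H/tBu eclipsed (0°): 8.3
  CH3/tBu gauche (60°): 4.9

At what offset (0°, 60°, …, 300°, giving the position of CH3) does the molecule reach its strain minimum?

300°

CH3 at 0° (eclipsed): H–CH3 eclipsed, tBu–H eclipsed, H–H eclipsed; 7.2 + 8.3 + 3.4 = 18.9 kJ/mol.
CH3 at 60° (staggered): tBu–CH3 gauche; 4.9 = 4.9 kJ/mol.
CH3 at 120° (eclipsed): H–H eclipsed, tBu–CH3 eclipsed, H–H eclipsed; 3.4 + 17.3 + 3.4 = 24.1 kJ/mol.
CH3 at 180° (staggered): tBu–CH3 gauche; 4.9 = 4.9 kJ/mol.
CH3 at 240° (eclipsed): H–H eclipsed, tBu–H eclipsed, H–CH3 eclipsed; 3.4 + 8.3 + 7.2 = 18.9 kJ/mol.
CH3 at 300° (staggered): no non-H gauche contacts → 0.0 kJ/mol.
The minimum (0.0 kJ/mol) occurs with CH3 at 300°.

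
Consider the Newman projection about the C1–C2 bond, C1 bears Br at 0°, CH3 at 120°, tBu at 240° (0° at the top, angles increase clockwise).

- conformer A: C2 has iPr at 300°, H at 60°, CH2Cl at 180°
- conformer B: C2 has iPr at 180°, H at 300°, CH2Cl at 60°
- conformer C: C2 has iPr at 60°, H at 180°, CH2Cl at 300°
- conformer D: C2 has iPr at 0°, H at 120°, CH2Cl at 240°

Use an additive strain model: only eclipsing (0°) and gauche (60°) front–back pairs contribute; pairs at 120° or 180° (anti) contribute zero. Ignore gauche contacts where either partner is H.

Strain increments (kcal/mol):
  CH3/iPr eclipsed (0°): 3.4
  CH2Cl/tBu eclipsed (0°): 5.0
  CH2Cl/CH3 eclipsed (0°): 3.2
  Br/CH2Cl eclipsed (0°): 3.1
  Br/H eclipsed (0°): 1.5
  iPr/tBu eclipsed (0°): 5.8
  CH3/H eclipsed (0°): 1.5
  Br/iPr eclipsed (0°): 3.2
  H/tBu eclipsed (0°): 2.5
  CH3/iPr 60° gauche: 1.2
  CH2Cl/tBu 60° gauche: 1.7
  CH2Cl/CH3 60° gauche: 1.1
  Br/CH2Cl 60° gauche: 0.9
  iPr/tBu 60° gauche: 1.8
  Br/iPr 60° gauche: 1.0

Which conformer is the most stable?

A (staggered): Br(0°)/iPr(300°) gauche 1.0; CH3(120°)/CH2Cl(180°) gauche 1.1; tBu(240°)/iPr(300°) gauche 1.8; tBu(240°)/CH2Cl(180°) gauche 1.7 → 5.6 kcal/mol.
B (staggered): Br(0°)/CH2Cl(60°) gauche 0.9; CH3(120°)/iPr(180°) gauche 1.2; CH3(120°)/CH2Cl(60°) gauche 1.1; tBu(240°)/iPr(180°) gauche 1.8 → 5.0 kcal/mol.
C (staggered): Br(0°)/iPr(60°) gauche 1.0; Br(0°)/CH2Cl(300°) gauche 0.9; CH3(120°)/iPr(60°) gauche 1.2; tBu(240°)/CH2Cl(300°) gauche 1.7 → 4.8 kcal/mol.
D (eclipsed): Br(0°)/iPr(0°) eclipsed 3.2; CH3(120°)/H(120°) eclipsed 1.5; tBu(240°)/CH2Cl(240°) eclipsed 5.0 → 9.7 kcal/mol.
C has the lowest total (4.8 kcal/mol).

C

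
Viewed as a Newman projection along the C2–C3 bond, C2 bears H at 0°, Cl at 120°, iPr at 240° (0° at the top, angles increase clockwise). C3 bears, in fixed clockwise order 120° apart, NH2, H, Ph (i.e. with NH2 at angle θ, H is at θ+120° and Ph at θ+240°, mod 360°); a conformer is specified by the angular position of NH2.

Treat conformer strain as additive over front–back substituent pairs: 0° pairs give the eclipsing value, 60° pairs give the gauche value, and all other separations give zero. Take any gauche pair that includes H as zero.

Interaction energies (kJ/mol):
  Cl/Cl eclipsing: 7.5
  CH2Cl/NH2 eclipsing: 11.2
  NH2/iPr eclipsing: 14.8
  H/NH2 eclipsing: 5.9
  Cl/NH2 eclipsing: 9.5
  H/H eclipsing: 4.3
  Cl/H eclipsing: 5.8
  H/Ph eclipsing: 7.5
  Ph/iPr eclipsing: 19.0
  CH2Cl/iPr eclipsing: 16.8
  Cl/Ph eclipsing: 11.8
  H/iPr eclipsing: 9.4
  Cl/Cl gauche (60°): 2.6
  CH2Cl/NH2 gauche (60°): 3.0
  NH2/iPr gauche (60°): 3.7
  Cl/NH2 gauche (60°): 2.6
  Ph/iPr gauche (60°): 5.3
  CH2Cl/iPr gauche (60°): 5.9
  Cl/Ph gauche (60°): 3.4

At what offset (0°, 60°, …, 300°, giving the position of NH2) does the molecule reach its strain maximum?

240°

NH2 at 0° (eclipsed): H–NH2 eclipsed, Cl–H eclipsed, iPr–Ph eclipsed; 5.9 + 5.8 + 19.0 = 30.7 kJ/mol.
NH2 at 60° (staggered): Cl–NH2 gauche, iPr–Ph gauche; 2.6 + 5.3 = 7.9 kJ/mol.
NH2 at 120° (eclipsed): H–Ph eclipsed, Cl–NH2 eclipsed, iPr–H eclipsed; 7.5 + 9.5 + 9.4 = 26.4 kJ/mol.
NH2 at 180° (staggered): Cl–NH2 gauche, Cl–Ph gauche, iPr–NH2 gauche; 2.6 + 3.4 + 3.7 = 9.7 kJ/mol.
NH2 at 240° (eclipsed): H–H eclipsed, Cl–Ph eclipsed, iPr–NH2 eclipsed; 4.3 + 11.8 + 14.8 = 30.9 kJ/mol.
NH2 at 300° (staggered): Cl–Ph gauche, iPr–NH2 gauche, iPr–Ph gauche; 3.4 + 3.7 + 5.3 = 12.4 kJ/mol.
The maximum (30.9 kJ/mol) occurs with NH2 at 240°.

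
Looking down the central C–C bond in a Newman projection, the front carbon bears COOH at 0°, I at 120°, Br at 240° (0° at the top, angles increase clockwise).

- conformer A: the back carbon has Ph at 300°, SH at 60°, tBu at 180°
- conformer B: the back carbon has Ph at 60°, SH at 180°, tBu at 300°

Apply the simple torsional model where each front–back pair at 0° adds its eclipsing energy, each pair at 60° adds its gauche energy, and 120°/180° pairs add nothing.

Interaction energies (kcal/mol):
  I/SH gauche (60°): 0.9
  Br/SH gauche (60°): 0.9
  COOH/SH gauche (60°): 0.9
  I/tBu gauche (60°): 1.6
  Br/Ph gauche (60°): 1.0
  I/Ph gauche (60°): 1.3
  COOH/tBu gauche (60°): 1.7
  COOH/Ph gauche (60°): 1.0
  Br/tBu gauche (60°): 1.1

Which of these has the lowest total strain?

A

A (staggered): COOH(0°)/Ph(300°) gauche 1.0; COOH(0°)/SH(60°) gauche 0.9; I(120°)/SH(60°) gauche 0.9; I(120°)/tBu(180°) gauche 1.6; Br(240°)/Ph(300°) gauche 1.0; Br(240°)/tBu(180°) gauche 1.1 → 6.5 kcal/mol.
B (staggered): COOH(0°)/Ph(60°) gauche 1.0; COOH(0°)/tBu(300°) gauche 1.7; I(120°)/Ph(60°) gauche 1.3; I(120°)/SH(180°) gauche 0.9; Br(240°)/SH(180°) gauche 0.9; Br(240°)/tBu(300°) gauche 1.1 → 6.9 kcal/mol.
A has the lowest total (6.5 kcal/mol).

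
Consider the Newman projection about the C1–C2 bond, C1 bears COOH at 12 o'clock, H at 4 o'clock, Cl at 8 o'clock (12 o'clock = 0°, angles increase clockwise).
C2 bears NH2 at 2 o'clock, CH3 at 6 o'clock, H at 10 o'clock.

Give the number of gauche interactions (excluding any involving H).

Non-H gauche pairs: COOH(0°)/NH2(60°); Cl(240°)/CH3(180°) — 2 interactions.

2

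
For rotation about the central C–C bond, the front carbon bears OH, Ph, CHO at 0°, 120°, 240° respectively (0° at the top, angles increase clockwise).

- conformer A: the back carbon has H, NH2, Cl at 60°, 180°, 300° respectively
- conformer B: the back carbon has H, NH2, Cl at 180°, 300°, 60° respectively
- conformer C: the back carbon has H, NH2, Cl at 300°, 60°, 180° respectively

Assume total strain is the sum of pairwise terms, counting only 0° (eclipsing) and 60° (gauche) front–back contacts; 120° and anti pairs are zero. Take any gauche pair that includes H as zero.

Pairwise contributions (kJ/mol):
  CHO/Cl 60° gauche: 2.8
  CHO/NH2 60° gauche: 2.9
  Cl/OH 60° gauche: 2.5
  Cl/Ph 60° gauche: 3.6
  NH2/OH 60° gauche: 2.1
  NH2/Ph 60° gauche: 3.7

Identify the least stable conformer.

C

A (staggered): OH(0°)/Cl(300°) gauche 2.5; Ph(120°)/NH2(180°) gauche 3.7; CHO(240°)/NH2(180°) gauche 2.9; CHO(240°)/Cl(300°) gauche 2.8 → 11.9 kJ/mol.
B (staggered): OH(0°)/NH2(300°) gauche 2.1; OH(0°)/Cl(60°) gauche 2.5; Ph(120°)/Cl(60°) gauche 3.6; CHO(240°)/NH2(300°) gauche 2.9 → 11.1 kJ/mol.
C (staggered): OH(0°)/NH2(60°) gauche 2.1; Ph(120°)/NH2(60°) gauche 3.7; Ph(120°)/Cl(180°) gauche 3.6; CHO(240°)/Cl(180°) gauche 2.8 → 12.2 kJ/mol.
C has the highest total (12.2 kJ/mol).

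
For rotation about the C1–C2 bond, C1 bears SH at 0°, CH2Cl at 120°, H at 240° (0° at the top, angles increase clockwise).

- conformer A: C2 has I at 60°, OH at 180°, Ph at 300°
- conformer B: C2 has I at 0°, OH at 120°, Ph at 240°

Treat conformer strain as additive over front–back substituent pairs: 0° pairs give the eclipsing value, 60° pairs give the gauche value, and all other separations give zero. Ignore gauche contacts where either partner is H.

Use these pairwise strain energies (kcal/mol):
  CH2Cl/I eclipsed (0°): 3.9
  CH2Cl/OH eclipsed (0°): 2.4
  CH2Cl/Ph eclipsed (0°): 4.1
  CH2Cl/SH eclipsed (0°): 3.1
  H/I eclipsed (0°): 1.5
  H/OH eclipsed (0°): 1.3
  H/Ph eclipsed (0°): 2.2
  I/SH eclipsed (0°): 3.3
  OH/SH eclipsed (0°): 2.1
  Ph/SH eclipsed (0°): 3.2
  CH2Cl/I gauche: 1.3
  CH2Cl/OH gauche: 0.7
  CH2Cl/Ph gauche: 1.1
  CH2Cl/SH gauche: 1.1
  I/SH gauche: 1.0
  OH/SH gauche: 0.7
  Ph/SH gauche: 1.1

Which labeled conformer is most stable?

A is staggered. SH at 0° is gauche with I at 60° (1.0); SH at 0° is gauche with Ph at 300° (1.1); CH2Cl at 120° is gauche with I at 60° (1.3); CH2Cl at 120° is gauche with OH at 180° (0.7). Total 4.1 kcal/mol.
B is eclipsed. SH at 0° is eclipsed with I at 0° (3.3); CH2Cl at 120° is eclipsed with OH at 120° (2.4); H at 240° is eclipsed with Ph at 240° (2.2). Total 7.9 kcal/mol.
A has the lowest total (4.1 kcal/mol).

A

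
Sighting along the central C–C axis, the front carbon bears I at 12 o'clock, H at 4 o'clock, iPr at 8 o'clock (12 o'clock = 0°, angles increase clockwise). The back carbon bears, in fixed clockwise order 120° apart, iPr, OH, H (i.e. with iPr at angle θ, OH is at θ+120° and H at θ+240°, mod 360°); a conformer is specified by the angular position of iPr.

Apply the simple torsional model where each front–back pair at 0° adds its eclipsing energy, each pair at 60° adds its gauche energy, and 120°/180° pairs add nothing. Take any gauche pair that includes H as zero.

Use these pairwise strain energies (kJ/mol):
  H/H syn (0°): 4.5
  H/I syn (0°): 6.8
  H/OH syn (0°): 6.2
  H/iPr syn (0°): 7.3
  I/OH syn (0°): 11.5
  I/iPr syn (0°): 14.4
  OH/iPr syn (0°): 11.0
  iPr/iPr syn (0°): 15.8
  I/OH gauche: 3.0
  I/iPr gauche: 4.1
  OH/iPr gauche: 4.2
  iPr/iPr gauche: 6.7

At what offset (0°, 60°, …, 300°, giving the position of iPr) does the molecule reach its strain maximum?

240°

iPr at 0° is eclipsed. I at 0° is eclipsed with iPr at 0° (14.4); H at 120° is eclipsed with OH at 120° (6.2); iPr at 240° is eclipsed with H at 240° (7.3). Total 27.9 kJ/mol.
iPr at 60° is staggered. I at 0° is gauche with iPr at 60° (4.1); iPr at 240° is gauche with OH at 180° (4.2). Total 8.3 kJ/mol.
iPr at 120° is eclipsed. I at 0° is eclipsed with H at 0° (6.8); H at 120° is eclipsed with iPr at 120° (7.3); iPr at 240° is eclipsed with OH at 240° (11.0). Total 25.1 kJ/mol.
iPr at 180° is staggered. I at 0° is gauche with OH at 300° (3.0); iPr at 240° is gauche with iPr at 180° (6.7); iPr at 240° is gauche with OH at 300° (4.2). Total 13.9 kJ/mol.
iPr at 240° is eclipsed. I at 0° is eclipsed with OH at 0° (11.5); H at 120° is eclipsed with H at 120° (4.5); iPr at 240° is eclipsed with iPr at 240° (15.8). Total 31.8 kJ/mol.
iPr at 300° is staggered. I at 0° is gauche with iPr at 300° (4.1); I at 0° is gauche with OH at 60° (3.0); iPr at 240° is gauche with iPr at 300° (6.7). Total 13.8 kJ/mol.
The maximum (31.8 kJ/mol) occurs with iPr at 240°.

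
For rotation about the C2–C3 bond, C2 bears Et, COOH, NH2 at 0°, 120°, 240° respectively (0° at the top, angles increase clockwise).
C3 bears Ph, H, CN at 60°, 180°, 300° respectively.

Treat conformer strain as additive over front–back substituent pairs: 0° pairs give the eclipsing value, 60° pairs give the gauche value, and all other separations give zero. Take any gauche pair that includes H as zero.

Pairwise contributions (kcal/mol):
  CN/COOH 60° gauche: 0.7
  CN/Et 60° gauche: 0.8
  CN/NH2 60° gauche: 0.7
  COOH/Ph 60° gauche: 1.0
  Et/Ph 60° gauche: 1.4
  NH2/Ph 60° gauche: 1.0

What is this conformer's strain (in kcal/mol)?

3.9 kcal/mol

This conformer is staggered. Et at 0° is gauche with Ph at 60° (1.4); Et at 0° is gauche with CN at 300° (0.8); COOH at 120° is gauche with Ph at 60° (1.0); NH2 at 240° is gauche with CN at 300° (0.7). Total 3.9 kcal/mol.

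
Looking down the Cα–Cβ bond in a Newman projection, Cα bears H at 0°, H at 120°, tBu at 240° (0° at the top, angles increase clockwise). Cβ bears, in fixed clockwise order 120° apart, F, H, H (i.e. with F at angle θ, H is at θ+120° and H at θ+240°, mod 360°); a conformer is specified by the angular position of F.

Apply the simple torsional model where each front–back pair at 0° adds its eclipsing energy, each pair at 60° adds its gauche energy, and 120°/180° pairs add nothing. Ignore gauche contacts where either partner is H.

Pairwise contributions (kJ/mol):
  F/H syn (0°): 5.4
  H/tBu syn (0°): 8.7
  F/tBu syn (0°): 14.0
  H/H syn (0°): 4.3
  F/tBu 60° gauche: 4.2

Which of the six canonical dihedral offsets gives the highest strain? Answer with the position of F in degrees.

F at 0° is eclipsed. H at 0° is eclipsed with F at 0° (5.4); H at 120° is eclipsed with H at 120° (4.3); tBu at 240° is eclipsed with H at 240° (8.7). Total 18.4 kJ/mol.
F at 60° (staggered): no non-H gauche contacts → 0.0 kJ/mol.
F at 120° is eclipsed. H at 0° is eclipsed with H at 0° (4.3); H at 120° is eclipsed with F at 120° (5.4); tBu at 240° is eclipsed with H at 240° (8.7). Total 18.4 kJ/mol.
F at 180° is staggered. tBu at 240° is gauche with F at 180° (4.2). Total 4.2 kJ/mol.
F at 240° is eclipsed. H at 0° is eclipsed with H at 0° (4.3); H at 120° is eclipsed with H at 120° (4.3); tBu at 240° is eclipsed with F at 240° (14.0). Total 22.6 kJ/mol.
F at 300° is staggered. tBu at 240° is gauche with F at 300° (4.2). Total 4.2 kJ/mol.
The maximum (22.6 kJ/mol) occurs with F at 240°.

240°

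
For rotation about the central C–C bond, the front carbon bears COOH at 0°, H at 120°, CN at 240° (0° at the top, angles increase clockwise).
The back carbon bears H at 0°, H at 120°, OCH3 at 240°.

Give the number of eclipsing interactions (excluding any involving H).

Non-H eclipsing pairs: CN(240°)/OCH3(240°) — 1 interaction.

1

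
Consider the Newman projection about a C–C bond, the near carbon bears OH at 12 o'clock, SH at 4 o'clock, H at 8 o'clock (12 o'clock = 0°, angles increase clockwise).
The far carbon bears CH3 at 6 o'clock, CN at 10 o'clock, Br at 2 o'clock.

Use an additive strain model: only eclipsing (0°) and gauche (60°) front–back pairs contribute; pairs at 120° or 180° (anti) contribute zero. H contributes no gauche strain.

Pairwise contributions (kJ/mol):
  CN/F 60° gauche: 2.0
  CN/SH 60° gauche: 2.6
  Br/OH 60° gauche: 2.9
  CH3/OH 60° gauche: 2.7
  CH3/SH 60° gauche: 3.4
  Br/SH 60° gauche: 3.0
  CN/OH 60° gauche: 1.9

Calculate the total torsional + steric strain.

11.2 kJ/mol

This conformer is staggered. OH at 0° is gauche with CN at 300° (1.9); OH at 0° is gauche with Br at 60° (2.9); SH at 120° is gauche with CH3 at 180° (3.4); SH at 120° is gauche with Br at 60° (3.0). Total 11.2 kJ/mol.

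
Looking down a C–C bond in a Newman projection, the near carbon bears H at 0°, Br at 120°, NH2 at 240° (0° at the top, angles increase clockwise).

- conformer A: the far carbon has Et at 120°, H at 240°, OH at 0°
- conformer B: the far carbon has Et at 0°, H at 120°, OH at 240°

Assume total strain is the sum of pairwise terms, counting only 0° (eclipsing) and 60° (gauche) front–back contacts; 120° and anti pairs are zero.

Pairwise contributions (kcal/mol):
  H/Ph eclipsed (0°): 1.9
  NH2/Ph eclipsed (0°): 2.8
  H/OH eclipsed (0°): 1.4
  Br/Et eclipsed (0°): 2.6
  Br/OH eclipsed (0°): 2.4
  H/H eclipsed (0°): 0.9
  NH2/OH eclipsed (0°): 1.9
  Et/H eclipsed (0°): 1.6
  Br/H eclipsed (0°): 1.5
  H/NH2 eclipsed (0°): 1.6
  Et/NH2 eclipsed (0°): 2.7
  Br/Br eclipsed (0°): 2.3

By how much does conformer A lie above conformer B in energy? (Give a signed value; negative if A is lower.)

+0.6 kcal/mol

A (eclipsed): H(0°)/OH(0°) eclipsed 1.4; Br(120°)/Et(120°) eclipsed 2.6; NH2(240°)/H(240°) eclipsed 1.6 → 5.6 kcal/mol.
B (eclipsed): H(0°)/Et(0°) eclipsed 1.6; Br(120°)/H(120°) eclipsed 1.5; NH2(240°)/OH(240°) eclipsed 1.9 → 5.0 kcal/mol.
E(A) − E(B) = 5.6 − 5.0 = +0.6 kcal/mol.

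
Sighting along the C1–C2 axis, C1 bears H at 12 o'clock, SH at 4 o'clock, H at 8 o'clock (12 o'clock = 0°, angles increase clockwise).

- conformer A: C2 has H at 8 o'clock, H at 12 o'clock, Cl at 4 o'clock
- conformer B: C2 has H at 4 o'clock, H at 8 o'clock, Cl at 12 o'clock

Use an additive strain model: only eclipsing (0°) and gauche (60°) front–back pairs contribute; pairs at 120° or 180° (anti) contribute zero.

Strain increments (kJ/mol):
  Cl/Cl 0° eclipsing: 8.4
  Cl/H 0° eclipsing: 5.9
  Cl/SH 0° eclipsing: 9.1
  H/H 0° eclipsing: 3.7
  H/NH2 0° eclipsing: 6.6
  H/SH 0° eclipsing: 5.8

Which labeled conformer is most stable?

A (eclipsed): H–H eclipsed, SH–Cl eclipsed, H–H eclipsed; 3.7 + 9.1 + 3.7 = 16.5 kJ/mol.
B (eclipsed): H–Cl eclipsed, SH–H eclipsed, H–H eclipsed; 5.9 + 5.8 + 3.7 = 15.4 kJ/mol.
B has the lowest total (15.4 kJ/mol).

B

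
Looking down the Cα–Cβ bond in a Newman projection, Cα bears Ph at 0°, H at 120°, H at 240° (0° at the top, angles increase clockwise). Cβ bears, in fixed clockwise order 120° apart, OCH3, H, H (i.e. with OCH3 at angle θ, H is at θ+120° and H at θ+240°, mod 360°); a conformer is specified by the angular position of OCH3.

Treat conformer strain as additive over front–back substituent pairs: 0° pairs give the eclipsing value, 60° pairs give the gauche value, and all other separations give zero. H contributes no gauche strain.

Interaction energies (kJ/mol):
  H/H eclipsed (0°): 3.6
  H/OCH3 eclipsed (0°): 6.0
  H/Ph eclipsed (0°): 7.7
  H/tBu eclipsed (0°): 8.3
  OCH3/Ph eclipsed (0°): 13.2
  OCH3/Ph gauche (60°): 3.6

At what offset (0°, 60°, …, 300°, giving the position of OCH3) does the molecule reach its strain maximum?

0°

OCH3 at 0° is eclipsed. Ph at 0° is eclipsed with OCH3 at 0° (13.2); H at 120° is eclipsed with H at 120° (3.6); H at 240° is eclipsed with H at 240° (3.6). Total 20.4 kJ/mol.
OCH3 at 60° is staggered. Ph at 0° is gauche with OCH3 at 60° (3.6). Total 3.6 kJ/mol.
OCH3 at 120° is eclipsed. Ph at 0° is eclipsed with H at 0° (7.7); H at 120° is eclipsed with OCH3 at 120° (6.0); H at 240° is eclipsed with H at 240° (3.6). Total 17.3 kJ/mol.
OCH3 at 180° (staggered): no non-H gauche contacts → 0.0 kJ/mol.
OCH3 at 240° is eclipsed. Ph at 0° is eclipsed with H at 0° (7.7); H at 120° is eclipsed with H at 120° (3.6); H at 240° is eclipsed with OCH3 at 240° (6.0). Total 17.3 kJ/mol.
OCH3 at 300° is staggered. Ph at 0° is gauche with OCH3 at 300° (3.6). Total 3.6 kJ/mol.
The maximum (20.4 kJ/mol) occurs with OCH3 at 0°.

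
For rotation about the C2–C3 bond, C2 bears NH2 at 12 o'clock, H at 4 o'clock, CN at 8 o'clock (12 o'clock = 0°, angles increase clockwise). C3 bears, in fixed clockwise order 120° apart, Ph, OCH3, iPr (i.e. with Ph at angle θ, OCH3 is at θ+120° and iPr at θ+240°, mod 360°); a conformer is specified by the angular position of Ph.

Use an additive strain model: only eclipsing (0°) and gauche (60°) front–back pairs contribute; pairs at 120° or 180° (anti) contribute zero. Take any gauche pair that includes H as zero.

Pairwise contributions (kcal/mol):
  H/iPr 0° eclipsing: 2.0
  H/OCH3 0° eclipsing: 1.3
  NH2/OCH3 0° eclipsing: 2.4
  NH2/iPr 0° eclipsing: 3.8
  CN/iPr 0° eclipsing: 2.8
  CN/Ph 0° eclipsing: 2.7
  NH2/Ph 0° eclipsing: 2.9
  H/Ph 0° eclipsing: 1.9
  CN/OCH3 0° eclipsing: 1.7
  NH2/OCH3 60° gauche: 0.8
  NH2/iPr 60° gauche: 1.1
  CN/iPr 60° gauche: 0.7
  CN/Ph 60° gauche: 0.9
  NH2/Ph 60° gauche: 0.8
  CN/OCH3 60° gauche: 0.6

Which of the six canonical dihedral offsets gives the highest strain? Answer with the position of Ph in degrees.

Ph at 0° (eclipsed): NH2–Ph eclipsed, H–OCH3 eclipsed, CN–iPr eclipsed; 2.9 + 1.3 + 2.8 = 7.0 kcal/mol.
Ph at 60° (staggered): NH2–Ph gauche, NH2–iPr gauche, CN–OCH3 gauche, CN–iPr gauche; 0.8 + 1.1 + 0.6 + 0.7 = 3.2 kcal/mol.
Ph at 120° (eclipsed): NH2–iPr eclipsed, H–Ph eclipsed, CN–OCH3 eclipsed; 3.8 + 1.9 + 1.7 = 7.4 kcal/mol.
Ph at 180° (staggered): NH2–OCH3 gauche, NH2–iPr gauche, CN–Ph gauche, CN–OCH3 gauche; 0.8 + 1.1 + 0.9 + 0.6 = 3.4 kcal/mol.
Ph at 240° (eclipsed): NH2–OCH3 eclipsed, H–iPr eclipsed, CN–Ph eclipsed; 2.4 + 2.0 + 2.7 = 7.1 kcal/mol.
Ph at 300° (staggered): NH2–Ph gauche, NH2–OCH3 gauche, CN–Ph gauche, CN–iPr gauche; 0.8 + 0.8 + 0.9 + 0.7 = 3.2 kcal/mol.
The maximum (7.4 kcal/mol) occurs with Ph at 120°.

120°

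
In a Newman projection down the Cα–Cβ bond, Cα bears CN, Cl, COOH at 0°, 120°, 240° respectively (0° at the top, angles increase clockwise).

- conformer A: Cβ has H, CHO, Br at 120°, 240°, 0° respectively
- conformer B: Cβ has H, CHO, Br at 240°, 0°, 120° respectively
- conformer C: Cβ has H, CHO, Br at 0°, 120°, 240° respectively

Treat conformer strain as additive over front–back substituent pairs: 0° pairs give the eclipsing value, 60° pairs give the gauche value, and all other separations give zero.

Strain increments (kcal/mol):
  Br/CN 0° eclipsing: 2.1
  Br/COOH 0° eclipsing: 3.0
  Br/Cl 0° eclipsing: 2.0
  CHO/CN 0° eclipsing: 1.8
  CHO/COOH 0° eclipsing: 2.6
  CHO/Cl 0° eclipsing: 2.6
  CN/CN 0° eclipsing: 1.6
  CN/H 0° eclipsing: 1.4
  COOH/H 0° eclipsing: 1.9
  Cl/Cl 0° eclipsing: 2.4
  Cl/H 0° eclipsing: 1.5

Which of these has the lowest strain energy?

A (eclipsed): CN(0°)/Br(0°) eclipsed 2.1; Cl(120°)/H(120°) eclipsed 1.5; COOH(240°)/CHO(240°) eclipsed 2.6 → 6.2 kcal/mol.
B (eclipsed): CN(0°)/CHO(0°) eclipsed 1.8; Cl(120°)/Br(120°) eclipsed 2.0; COOH(240°)/H(240°) eclipsed 1.9 → 5.7 kcal/mol.
C (eclipsed): CN(0°)/H(0°) eclipsed 1.4; Cl(120°)/CHO(120°) eclipsed 2.6; COOH(240°)/Br(240°) eclipsed 3.0 → 7.0 kcal/mol.
B has the lowest total (5.7 kcal/mol).

B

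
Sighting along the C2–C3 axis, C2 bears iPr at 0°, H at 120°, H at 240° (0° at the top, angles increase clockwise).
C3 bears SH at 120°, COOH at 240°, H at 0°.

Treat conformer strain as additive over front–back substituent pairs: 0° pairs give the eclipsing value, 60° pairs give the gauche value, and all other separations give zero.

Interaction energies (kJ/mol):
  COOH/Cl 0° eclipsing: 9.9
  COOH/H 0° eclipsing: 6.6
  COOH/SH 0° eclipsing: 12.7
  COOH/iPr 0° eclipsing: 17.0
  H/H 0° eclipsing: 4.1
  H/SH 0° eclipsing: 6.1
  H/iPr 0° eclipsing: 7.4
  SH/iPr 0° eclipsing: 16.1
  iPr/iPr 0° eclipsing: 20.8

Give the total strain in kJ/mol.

20.1 kJ/mol

This conformer (eclipsed): iPr–H eclipsed, H–SH eclipsed, H–COOH eclipsed; 7.4 + 6.1 + 6.6 = 20.1 kJ/mol.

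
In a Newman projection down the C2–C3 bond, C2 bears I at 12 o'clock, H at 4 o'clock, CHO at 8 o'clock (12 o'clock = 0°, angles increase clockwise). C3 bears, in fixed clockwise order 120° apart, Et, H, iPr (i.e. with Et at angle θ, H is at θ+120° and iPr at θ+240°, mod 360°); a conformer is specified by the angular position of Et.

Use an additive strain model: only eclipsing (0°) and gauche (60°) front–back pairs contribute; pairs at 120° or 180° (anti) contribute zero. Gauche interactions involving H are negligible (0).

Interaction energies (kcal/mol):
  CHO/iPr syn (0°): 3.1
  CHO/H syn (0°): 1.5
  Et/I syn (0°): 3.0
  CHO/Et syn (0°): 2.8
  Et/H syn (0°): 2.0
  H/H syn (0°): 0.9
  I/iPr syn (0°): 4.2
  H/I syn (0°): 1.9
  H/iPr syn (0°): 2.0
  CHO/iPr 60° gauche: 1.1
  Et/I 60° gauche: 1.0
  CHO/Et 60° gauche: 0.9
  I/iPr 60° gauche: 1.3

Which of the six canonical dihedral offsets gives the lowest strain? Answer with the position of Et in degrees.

180°

Et at 0° (eclipsed): I(0°)/Et(0°) eclipsed 3.0; H(120°)/H(120°) eclipsed 0.9; CHO(240°)/iPr(240°) eclipsed 3.1 → 7.0 kcal/mol.
Et at 60° (staggered): I(0°)/Et(60°) gauche 1.0; I(0°)/iPr(300°) gauche 1.3; CHO(240°)/iPr(300°) gauche 1.1 → 3.4 kcal/mol.
Et at 120° (eclipsed): I(0°)/iPr(0°) eclipsed 4.2; H(120°)/Et(120°) eclipsed 2.0; CHO(240°)/H(240°) eclipsed 1.5 → 7.7 kcal/mol.
Et at 180° (staggered): I(0°)/iPr(60°) gauche 1.3; CHO(240°)/Et(180°) gauche 0.9 → 2.2 kcal/mol.
Et at 240° (eclipsed): I(0°)/H(0°) eclipsed 1.9; H(120°)/iPr(120°) eclipsed 2.0; CHO(240°)/Et(240°) eclipsed 2.8 → 6.7 kcal/mol.
Et at 300° (staggered): I(0°)/Et(300°) gauche 1.0; CHO(240°)/Et(300°) gauche 0.9; CHO(240°)/iPr(180°) gauche 1.1 → 3.0 kcal/mol.
The minimum (2.2 kcal/mol) occurs with Et at 180°.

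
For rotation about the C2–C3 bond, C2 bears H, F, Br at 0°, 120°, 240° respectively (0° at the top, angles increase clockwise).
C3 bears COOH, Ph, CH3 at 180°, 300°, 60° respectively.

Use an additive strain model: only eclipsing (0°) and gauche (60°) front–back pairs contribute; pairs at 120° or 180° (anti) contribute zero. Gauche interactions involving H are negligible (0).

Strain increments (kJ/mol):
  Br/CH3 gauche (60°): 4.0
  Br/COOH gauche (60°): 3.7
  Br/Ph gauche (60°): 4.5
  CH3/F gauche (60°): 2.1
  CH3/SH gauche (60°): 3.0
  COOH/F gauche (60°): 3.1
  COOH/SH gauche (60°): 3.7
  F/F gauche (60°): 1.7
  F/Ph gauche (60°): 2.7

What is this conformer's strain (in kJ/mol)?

This conformer (staggered): F(120°)/COOH(180°) gauche 3.1; F(120°)/CH3(60°) gauche 2.1; Br(240°)/COOH(180°) gauche 3.7; Br(240°)/Ph(300°) gauche 4.5 → 13.4 kJ/mol.

13.4 kJ/mol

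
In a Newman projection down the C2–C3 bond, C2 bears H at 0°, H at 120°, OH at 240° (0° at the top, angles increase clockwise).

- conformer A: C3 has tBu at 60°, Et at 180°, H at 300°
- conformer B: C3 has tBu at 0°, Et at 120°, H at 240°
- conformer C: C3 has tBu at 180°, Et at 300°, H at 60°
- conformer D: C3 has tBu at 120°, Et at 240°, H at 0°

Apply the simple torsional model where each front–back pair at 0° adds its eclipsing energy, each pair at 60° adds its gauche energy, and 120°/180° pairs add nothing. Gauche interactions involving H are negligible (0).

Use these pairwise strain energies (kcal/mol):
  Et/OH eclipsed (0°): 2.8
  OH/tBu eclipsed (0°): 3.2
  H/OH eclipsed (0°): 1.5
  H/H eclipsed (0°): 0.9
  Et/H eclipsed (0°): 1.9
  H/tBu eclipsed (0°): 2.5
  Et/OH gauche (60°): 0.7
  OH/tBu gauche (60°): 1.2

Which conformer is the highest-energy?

A (staggered): OH–Et gauche; 0.7 = 0.7 kcal/mol.
B (eclipsed): H–tBu eclipsed, H–Et eclipsed, OH–H eclipsed; 2.5 + 1.9 + 1.5 = 5.9 kcal/mol.
C (staggered): OH–tBu gauche, OH–Et gauche; 1.2 + 0.7 = 1.9 kcal/mol.
D (eclipsed): H–H eclipsed, H–tBu eclipsed, OH–Et eclipsed; 0.9 + 2.5 + 2.8 = 6.2 kcal/mol.
D has the highest total (6.2 kcal/mol).

D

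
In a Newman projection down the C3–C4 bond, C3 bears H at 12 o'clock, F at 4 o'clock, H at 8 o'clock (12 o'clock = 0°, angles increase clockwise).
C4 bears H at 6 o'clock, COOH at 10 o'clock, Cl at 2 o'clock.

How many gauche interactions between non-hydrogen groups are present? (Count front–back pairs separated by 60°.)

Non-H gauche pairs: F(120°)/Cl(60°) — 1 interaction.

1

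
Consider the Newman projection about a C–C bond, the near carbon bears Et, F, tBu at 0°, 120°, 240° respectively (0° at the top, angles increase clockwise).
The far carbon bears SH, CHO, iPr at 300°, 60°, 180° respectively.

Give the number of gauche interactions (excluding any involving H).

Non-H gauche pairs: Et(0°)/SH(300°); Et(0°)/CHO(60°); F(120°)/CHO(60°); F(120°)/iPr(180°); tBu(240°)/SH(300°); tBu(240°)/iPr(180°) — 6 interactions.

6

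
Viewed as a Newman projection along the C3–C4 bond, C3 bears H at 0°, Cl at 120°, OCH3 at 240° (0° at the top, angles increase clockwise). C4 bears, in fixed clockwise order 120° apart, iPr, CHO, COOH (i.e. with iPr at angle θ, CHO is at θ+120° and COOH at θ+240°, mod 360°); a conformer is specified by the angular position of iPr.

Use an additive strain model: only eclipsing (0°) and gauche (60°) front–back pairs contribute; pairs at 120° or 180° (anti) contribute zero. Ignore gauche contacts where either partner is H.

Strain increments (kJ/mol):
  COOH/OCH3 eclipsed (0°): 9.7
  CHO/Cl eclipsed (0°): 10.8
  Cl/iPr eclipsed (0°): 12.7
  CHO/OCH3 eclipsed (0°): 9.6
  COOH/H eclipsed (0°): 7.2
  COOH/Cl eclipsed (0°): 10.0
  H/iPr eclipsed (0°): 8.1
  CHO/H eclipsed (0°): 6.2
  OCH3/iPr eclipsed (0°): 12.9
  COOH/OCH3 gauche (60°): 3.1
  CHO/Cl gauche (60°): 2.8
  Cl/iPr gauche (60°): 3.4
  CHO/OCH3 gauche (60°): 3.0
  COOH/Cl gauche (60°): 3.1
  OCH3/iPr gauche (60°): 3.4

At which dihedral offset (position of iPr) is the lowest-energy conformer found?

60°

iPr at 0° is eclipsed. H at 0° is eclipsed with iPr at 0° (8.1); Cl at 120° is eclipsed with CHO at 120° (10.8); OCH3 at 240° is eclipsed with COOH at 240° (9.7). Total 28.6 kJ/mol.
iPr at 60° is staggered. Cl at 120° is gauche with iPr at 60° (3.4); Cl at 120° is gauche with CHO at 180° (2.8); OCH3 at 240° is gauche with CHO at 180° (3.0); OCH3 at 240° is gauche with COOH at 300° (3.1). Total 12.3 kJ/mol.
iPr at 120° is eclipsed. H at 0° is eclipsed with COOH at 0° (7.2); Cl at 120° is eclipsed with iPr at 120° (12.7); OCH3 at 240° is eclipsed with CHO at 240° (9.6). Total 29.5 kJ/mol.
iPr at 180° is staggered. Cl at 120° is gauche with iPr at 180° (3.4); Cl at 120° is gauche with COOH at 60° (3.1); OCH3 at 240° is gauche with iPr at 180° (3.4); OCH3 at 240° is gauche with CHO at 300° (3.0). Total 12.9 kJ/mol.
iPr at 240° is eclipsed. H at 0° is eclipsed with CHO at 0° (6.2); Cl at 120° is eclipsed with COOH at 120° (10.0); OCH3 at 240° is eclipsed with iPr at 240° (12.9). Total 29.1 kJ/mol.
iPr at 300° is staggered. Cl at 120° is gauche with CHO at 60° (2.8); Cl at 120° is gauche with COOH at 180° (3.1); OCH3 at 240° is gauche with iPr at 300° (3.4); OCH3 at 240° is gauche with COOH at 180° (3.1). Total 12.4 kJ/mol.
The minimum (12.3 kJ/mol) occurs with iPr at 60°.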